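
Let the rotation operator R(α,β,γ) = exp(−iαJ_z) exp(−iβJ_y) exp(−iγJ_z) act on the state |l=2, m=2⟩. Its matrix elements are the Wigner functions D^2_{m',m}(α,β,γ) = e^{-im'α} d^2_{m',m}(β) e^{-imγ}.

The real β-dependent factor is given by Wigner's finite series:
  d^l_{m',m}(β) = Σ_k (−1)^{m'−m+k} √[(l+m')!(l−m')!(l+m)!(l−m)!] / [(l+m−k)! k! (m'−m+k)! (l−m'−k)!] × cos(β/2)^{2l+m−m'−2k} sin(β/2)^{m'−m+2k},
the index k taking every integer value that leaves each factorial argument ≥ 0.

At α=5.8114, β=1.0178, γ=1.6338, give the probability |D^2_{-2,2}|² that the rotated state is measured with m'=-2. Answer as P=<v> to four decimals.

P=0.0032

D^2_{-2,2}(5.8114,1.0178,1.6338) = e^{-i·-2·5.8114}·d^2_{-2,2}(1.0178)·e^{-i·2·1.6338}. Compute d first:
With c≡cos(β/2)=0.873281 and s≡sin(β/2)=0.487217, N=[1·24·24·1]^{1/2}=24.000000
k: max(0,(2)−(-2))=4 … min(2+(2),2−(-2))=4
  k=4: (−1)^0·24.0000/(24)·0.8733^0·0.4872^4 = +0.056349
d^2_{-2,2}(1.0178) = +0.056349
|D^2_{-2,2}|² = |d^2_{-2,2}(β)|² = (+0.056349)² = 0.003175 (the z-rotation phases have unit modulus)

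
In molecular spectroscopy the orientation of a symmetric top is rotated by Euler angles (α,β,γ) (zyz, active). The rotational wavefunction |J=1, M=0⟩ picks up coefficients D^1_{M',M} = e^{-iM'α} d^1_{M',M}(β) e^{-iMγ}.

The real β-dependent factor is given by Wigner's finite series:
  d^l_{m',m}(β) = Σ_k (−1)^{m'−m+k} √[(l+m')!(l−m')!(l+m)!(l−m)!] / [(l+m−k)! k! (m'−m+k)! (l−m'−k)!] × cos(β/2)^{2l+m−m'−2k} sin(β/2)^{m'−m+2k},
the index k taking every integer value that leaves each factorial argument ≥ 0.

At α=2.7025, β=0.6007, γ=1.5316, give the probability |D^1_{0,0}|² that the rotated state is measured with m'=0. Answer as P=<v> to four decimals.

P=0.6805

D^1_{0,0}(2.7025,0.6007,1.5316) = e^{-i·0·2.7025}·d^1_{0,0}(0.6007)·e^{-i·0·1.5316}. Compute d first:
c=cos(0.6007/2)=0.955233, s=sin(0.6007/2)=0.295855; N=√[1·1·1·1]=1.000000
k: max(0,(0)−(0))=0 … min(1+(0),1−(0))=1
  k=0: (−1)^0·1.0000/(1)·0.9552^2·0.2959^0 = +0.912470
  k=1: (−1)^1·1.0000/(1)·0.9552^0·0.2959^2 = -0.087530
d^1_{0,0}(0.6007) = +0.912470 -0.087530 = +0.824940
|D^1_{0,0}|² = |d^1_{0,0}(β)|² = (+0.824940)² = 0.680526 (the z-rotation phases have unit modulus)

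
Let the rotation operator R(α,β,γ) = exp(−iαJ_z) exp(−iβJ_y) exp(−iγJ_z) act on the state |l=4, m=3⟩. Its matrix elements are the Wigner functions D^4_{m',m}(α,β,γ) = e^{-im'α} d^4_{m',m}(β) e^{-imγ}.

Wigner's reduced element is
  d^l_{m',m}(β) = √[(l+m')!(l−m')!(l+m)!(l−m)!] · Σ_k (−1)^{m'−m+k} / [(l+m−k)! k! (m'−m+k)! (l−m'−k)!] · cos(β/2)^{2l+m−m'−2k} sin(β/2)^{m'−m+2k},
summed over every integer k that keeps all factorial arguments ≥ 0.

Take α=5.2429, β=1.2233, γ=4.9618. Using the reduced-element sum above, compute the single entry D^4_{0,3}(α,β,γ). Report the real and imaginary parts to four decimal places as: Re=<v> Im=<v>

Re=-0.2848 Im=-0.3068

Split into d^4_{0,3}(β=1.2233) × two z-phases.
c=cos(1.2233/2)=0.818702, s=sin(1.2233/2)=0.574219; N=√[24·24·5040·1]=1703.830978
Admissible k: 3..4 (factorial args all ≥0)
  k=3: (−1)^0·1703.8310/(144)·0.8187^5·0.5742^3 = +0.823996
  k=4: (−1)^1·1703.8310/(144)·0.8187^3·0.5742^5 = -0.405349
d^4_{0,3}(1.2233) = +0.823996 -0.405349 = +0.418647
D = (+1.000000+0.000000i)·(+0.418647)·(-0.680345-0.732892i) = -0.284825-0.306823i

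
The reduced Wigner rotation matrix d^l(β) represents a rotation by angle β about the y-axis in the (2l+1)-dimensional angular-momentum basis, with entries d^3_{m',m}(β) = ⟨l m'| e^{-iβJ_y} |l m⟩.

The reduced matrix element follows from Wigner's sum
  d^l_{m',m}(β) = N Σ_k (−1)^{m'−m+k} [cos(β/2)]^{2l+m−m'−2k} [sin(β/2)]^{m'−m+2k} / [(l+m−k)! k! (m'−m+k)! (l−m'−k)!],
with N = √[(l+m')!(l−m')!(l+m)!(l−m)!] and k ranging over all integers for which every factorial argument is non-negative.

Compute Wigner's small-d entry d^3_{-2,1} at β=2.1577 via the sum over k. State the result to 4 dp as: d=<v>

d^3_{-2,1}(β=2.1577) via Wigner's sum:
c=cos(2.1577/2)=0.472342, s=sin(2.1577/2)=0.881415; N=√[1·120·24·2]=75.894664
k∈{3,4} keeps every argument non-negative
  k=3: (−1)^0·75.8947/(12)·0.4723^3·0.8814^3 = +0.456396
  k=4: (−1)^1·75.8947/(24)·0.4723^1·0.8814^5 = -0.794620
d^3_{-2,1}(2.1577) = +0.456396 -0.794620 = -0.338224

d=-0.3382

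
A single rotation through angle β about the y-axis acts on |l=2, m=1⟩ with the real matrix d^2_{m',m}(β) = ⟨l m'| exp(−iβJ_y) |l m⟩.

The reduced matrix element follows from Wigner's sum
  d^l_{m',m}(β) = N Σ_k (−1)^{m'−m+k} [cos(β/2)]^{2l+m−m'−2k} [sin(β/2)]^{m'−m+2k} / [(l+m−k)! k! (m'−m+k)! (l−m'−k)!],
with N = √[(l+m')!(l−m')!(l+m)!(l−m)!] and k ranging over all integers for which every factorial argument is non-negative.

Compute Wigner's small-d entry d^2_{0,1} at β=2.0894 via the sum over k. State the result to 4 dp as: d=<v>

d=-0.5272

d^2_{0,1}(β=2.0894) via Wigner's sum:
c=cos(2.0894/2)=0.502161, s=sin(2.0894/2)=0.864774; N=√[2·2·6·1]=4.898979
Admissible k: 1..2 (factorial args all ≥0)
  k=1: (−1)^0·4.8990/(2)·0.5022^3·0.8648^1 = +0.268230
  k=2: (−1)^1·4.8990/(2)·0.5022^1·0.8648^3 = -0.795475
d^2_{0,1}(2.0894) = +0.268230 -0.795475 = -0.527245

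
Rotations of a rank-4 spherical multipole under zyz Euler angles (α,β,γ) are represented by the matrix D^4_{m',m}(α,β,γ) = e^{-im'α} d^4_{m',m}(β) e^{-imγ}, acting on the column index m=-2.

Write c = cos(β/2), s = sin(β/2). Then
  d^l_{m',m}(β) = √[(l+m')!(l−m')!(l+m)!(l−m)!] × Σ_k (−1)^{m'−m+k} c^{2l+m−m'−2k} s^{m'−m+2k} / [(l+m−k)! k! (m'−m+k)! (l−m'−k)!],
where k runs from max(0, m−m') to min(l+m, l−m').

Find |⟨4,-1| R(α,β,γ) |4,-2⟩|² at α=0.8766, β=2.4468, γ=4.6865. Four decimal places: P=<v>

D^4_{-1,-2}(0.8766,2.4468,4.6865) = e^{-i·-1·0.8766}·d^4_{-1,-2}(2.4468)·e^{-i·-2·4.6865}. Compute d first:
c=cos(2.4468/2)=0.340451, s=sin(2.4468/2)=0.940262; N=√[6·120·2·720]=1018.233765
k∈{0,1,2} keeps every argument non-negative
  k=0: (−1)^1·1018.2338/(240)·0.3405^7·0.9403^1 = -0.002115
  k=1: (−1)^2·1018.2338/(48)·0.3405^5·0.9403^3 = +0.080654
  k=2: (−1)^3·1018.2338/(72)·0.3405^3·0.9403^5 = -0.410132
d^4_{-1,-2}(2.4468) = -0.002115 +0.080654 -0.410132 = -0.331593
|D^4_{-1,-2}|² = |d^4_{-1,-2}(β)|² = (-0.331593)² = 0.109954 (the z-rotation phases have unit modulus)

P=0.1100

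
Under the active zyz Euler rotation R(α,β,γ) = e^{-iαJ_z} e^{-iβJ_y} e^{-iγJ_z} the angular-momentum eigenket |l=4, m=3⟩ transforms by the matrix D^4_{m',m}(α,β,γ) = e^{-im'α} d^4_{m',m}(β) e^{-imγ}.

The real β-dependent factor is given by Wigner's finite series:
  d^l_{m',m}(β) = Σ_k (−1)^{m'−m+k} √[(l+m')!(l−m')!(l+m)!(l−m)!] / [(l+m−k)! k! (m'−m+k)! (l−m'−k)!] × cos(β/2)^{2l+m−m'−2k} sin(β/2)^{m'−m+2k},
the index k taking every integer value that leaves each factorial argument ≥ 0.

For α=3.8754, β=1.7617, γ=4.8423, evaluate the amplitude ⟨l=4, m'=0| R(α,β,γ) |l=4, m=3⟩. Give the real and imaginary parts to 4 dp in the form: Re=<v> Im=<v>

Split into d^4_{0,3}(β=1.7617) × two z-phases.
c=cos(1.7617/2)=0.636496, s=sin(1.7617/2)=0.771280; N=√[24·24·5040·1]=1703.830978
k∈{3,4} keeps every argument non-negative
  k=3: (−1)^0·1703.8310/(144)·0.6365^5·0.7713^3 = +0.567124
  k=4: (−1)^1·1703.8310/(144)·0.6365^3·0.7713^5 = -0.832744
d^4_{0,3}(1.7617) = +0.567124 -0.832744 = -0.265620
D = (+1.000000+0.000000i)·(-0.265620)·(-0.379942-0.925011i) = +0.100920+0.245701i

Re=0.1009 Im=0.2457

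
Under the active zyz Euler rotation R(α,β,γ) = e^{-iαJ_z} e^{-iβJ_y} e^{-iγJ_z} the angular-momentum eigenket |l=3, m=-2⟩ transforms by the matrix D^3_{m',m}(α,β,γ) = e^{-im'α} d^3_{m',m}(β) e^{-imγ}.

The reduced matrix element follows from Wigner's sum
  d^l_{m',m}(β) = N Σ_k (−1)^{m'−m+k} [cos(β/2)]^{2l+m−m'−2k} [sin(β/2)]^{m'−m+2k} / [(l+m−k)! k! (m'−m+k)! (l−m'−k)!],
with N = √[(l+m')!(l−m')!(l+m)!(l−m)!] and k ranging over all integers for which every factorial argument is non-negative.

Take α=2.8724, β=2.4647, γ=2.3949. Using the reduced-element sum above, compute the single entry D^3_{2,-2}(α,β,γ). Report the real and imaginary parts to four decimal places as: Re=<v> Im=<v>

Re=-0.1548 Im=0.2188

Split into d^3_{2,-2}(β=2.4647) × two z-phases.
c=cos(2.4647/2)=0.332022, s=sin(2.4647/2)=0.943272; N=√[120·1·1·120]=120.000000
k∈{0,1} keeps every argument non-negative
  k=0: (−1)^4·120.0000/(24)·0.3320^2·0.9433^4 = +0.436366
  k=1: (−1)^5·120.0000/(120)·0.3320^0·0.9433^6 = -0.704402
d^3_{2,-2}(2.4647) = +0.436366 -0.704402 = -0.268036
D = (+0.858538+0.512750i)·(-0.268036)·(+0.077334-0.997005i) = -0.154820+0.218802i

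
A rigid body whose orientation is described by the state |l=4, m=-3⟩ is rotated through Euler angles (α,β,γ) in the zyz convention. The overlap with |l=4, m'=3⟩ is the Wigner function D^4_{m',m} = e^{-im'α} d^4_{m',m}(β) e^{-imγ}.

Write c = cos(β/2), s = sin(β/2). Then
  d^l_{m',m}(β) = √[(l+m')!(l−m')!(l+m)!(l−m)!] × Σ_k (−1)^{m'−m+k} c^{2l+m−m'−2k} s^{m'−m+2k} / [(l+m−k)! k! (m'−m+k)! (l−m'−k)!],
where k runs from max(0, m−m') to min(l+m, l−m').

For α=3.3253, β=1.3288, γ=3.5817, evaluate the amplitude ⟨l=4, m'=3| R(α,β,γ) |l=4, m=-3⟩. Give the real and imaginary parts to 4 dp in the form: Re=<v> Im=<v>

Split into d^4_{3,-3}(β=1.3288) × two z-phases.
With c≡cos(β/2)=0.787287 and s≡sin(β/2)=0.616587, N=[5040·1·1·5040]^{1/2}=5040.000000
Admissible k: 0..1 (factorial args all ≥0)
  k=0: (−1)^6·5040.0000/(720)·0.7873^2·0.6166^6 = +0.238413
  k=1: (−1)^7·5040.0000/(5040)·0.7873^0·0.6166^8 = -0.020891
d^4_{3,-3}(1.3288) = +0.238413 -0.020891 = +0.217522
D = (-0.851938+0.523643i)·(+0.217522)·(-0.247863-0.968795i) = +0.156283+0.151300i

Re=0.1563 Im=0.1513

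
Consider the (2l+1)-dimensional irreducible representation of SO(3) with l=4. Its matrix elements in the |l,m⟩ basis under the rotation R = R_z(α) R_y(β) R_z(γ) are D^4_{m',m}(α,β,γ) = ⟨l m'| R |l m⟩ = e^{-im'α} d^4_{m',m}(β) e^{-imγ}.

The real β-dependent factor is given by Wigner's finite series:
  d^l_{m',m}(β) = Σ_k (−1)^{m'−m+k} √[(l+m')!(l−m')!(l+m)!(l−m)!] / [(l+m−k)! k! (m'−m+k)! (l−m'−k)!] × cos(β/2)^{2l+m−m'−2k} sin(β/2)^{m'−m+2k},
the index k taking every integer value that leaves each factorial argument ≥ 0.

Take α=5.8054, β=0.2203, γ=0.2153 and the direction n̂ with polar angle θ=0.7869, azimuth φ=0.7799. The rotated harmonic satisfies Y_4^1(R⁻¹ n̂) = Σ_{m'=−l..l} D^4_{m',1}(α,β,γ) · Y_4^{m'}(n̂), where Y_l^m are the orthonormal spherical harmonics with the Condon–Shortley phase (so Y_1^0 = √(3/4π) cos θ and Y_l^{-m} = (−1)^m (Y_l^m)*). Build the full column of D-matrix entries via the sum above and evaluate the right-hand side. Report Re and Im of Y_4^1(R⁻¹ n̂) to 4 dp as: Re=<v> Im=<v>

Need the full column D^4_{m',1} for m'=−4..4 at α=5.8054, β=0.2203, γ=0.2153.
cos(β/2)=0.993940, sin(β/2)=0.109927
d^4_{-4,1}: single k=5 term ⇒ +0.000118;  D = -0.000062-0.000100i
d^4_{-3,1}: k∈[4..5] ⇒ +0.001885 -0.000014 = +0.001871;  D = -0.000146-0.001866i
d^4_{-2,1}: k∈[3..5] ⇒ +0.018224 -0.000334 +0.000001 = +0.017890;  D = +0.006965-0.016478i
d^4_{-1,1}: k∈[2..5] ⇒ +0.116512 -0.004275 +0.000026 -0.000000 = +0.112263;  D = +0.086361-0.071726i
d^4_{0,1}: k∈[1..4] ⇒ +0.471130 -0.034577 +0.000423 -0.000001 = +0.436976;  D = +0.426887-0.093356i
d^4_{1,1}: k∈[0..3] ⇒ +0.952533 -0.174768 +0.004275 -0.000017 = +0.782023;  D = +0.755237+0.202920i
d^4_{2,1}: k∈[0..2] ⇒ -0.446953 +0.027335 -0.000223 = -0.419841;  D = -0.309963-0.283178i
d^4_{3,1}: k∈[0..1] ⇒ +0.092479 -0.001885 = +0.090593;  D = +0.031297+0.085016i
d^4_{4,1}: single k=0 term ⇒ -0.009643;  D = +0.001203-0.009568i
Y_4^{m'}(θ=0.7869,φ=0.7799) and Σ D·Y over m':
  (-0.0001-0.0001i)·(-0.1113-0.0024i)  (-0.0001-0.0019i)·(-0.2182-0.2256i)  (+0.0070-0.0165i)·(+0.0046-0.4176i)  (+0.0864-0.0717i)·(+0.0823-0.0814i)  (+0.4269-0.0934i)·(-0.3446+0.0000i)  (+0.7552+0.2029i)·(-0.0823-0.0814i)  (-0.3100-0.2832i)·(+0.0046+0.4176i)  (+0.0313+0.0850i)·(+0.2182-0.2256i)  (+0.0012-0.0096i)·(-0.1113+0.0024i)
Y_4^1(R⁻¹ n̂) = -0.055980-0.179682i

Re=-0.0560 Im=-0.1797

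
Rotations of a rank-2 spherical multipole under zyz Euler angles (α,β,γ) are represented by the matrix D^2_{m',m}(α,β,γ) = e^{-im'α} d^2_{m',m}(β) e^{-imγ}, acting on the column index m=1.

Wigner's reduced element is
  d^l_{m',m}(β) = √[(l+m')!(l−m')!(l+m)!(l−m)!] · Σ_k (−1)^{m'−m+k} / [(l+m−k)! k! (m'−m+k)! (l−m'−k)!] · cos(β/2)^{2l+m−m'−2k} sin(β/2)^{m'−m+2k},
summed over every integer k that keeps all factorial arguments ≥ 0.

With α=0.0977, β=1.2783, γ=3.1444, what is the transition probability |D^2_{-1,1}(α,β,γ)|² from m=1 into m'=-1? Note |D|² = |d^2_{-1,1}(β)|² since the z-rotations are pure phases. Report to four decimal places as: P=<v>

First d^2_{-1,1}(β=1.2783), then the phase factors e^{-i(-1)α} and e^{-i(1)γ}:
Half-angle: c=0.802603, s=0.596513. N=√(1·6·6·1)=6.000000
The bounds max(0,m−m')=2 and min(l+m,l−m')=3 give 2 terms
  k=2: (−1)^0·6.0000/(2)·0.8026^2·0.5965^2 = +0.687644
  k=3: (−1)^1·6.0000/(6)·0.8026^0·0.5965^4 = -0.126614
d^2_{-1,1}(1.2783) = +0.687644 -0.126614 = +0.561030
|D^2_{-1,1}|² = |d^2_{-1,1}(β)|² = (+0.561030)² = 0.314754 (the z-rotation phases have unit modulus)

P=0.3148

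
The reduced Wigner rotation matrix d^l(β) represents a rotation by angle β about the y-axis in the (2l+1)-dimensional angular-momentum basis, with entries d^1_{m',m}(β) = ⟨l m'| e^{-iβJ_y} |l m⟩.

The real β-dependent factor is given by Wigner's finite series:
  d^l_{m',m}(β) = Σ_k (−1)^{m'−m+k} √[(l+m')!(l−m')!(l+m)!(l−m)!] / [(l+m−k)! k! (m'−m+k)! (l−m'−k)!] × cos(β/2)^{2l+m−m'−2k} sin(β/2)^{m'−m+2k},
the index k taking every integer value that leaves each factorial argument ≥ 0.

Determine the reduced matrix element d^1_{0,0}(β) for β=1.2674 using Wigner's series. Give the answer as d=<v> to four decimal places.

d^1_{0,0}(β=1.2674) via Wigner's sum:
c=cos(1.2674/2)=0.805842, s=sin(1.2674/2)=0.592130; N=√[1·1·1·1]=1.000000
Admissible k: 0..1 (factorial args all ≥0)
  k=0: (−1)^0·1.0000/(1)·0.8058^2·0.5921^0 = +0.649382
  k=1: (−1)^1·1.0000/(1)·0.8058^0·0.5921^2 = -0.350618
d^1_{0,0}(1.2674) = +0.649382 -0.350618 = +0.298763

d=0.2988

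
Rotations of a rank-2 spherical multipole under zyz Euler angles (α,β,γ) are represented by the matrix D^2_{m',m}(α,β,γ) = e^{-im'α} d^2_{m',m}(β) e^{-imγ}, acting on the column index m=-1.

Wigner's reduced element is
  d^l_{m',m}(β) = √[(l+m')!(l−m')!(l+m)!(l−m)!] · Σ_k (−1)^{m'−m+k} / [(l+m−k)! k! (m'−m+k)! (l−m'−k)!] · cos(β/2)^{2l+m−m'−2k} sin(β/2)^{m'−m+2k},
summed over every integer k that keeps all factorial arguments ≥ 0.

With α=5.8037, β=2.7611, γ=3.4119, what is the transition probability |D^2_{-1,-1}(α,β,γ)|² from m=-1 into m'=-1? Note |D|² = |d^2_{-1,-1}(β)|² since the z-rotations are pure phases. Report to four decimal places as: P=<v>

First d^2_{-1,-1}(β=2.7611), then the phase factors e^{-i(-1)α} and e^{-i(-1)γ}:
c=cos(2.7611/2)=0.189101, s=sin(2.7611/2)=0.981958; N=√[1·6·1·6]=6.000000
Admissible k: 0..1 (factorial args all ≥0)
  k=0: (−1)^0·6.0000/(6)·0.1891^4·0.9820^0 = +0.001279
  k=1: (−1)^1·6.0000/(2)·0.1891^2·0.9820^2 = -0.103441
d^2_{-1,-1}(2.7611) = +0.001279 -0.103441 = -0.102162
|D^2_{-1,-1}|² = |d^2_{-1,-1}(β)|² = (-0.102162)² = 0.010437 (the z-rotation phases have unit modulus)

P=0.0104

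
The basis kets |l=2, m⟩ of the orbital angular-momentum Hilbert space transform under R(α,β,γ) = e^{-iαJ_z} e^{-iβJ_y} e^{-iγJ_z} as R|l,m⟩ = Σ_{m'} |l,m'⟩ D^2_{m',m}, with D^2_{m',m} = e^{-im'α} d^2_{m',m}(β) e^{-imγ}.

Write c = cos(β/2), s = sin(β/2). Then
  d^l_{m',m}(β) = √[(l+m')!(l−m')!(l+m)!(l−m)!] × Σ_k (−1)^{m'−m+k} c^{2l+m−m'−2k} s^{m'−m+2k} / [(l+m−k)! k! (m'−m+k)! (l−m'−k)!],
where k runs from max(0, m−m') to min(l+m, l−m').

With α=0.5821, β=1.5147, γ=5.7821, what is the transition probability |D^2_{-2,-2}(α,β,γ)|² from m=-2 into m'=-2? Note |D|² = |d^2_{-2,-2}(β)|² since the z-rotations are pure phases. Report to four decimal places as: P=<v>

First d^2_{-2,-2}(β=1.5147), then the phase factors e^{-i(-2)α} and e^{-i(-2)γ}:
With c≡cos(β/2)=0.726659 and s≡sin(β/2)=0.686998, N=[1·24·1·24]^{1/2}=24.000000
The bounds max(0,m−m')=0 and min(l+m,l−m')=0 give 1 term
  k=0: (−1)^0·24.0000/(24)·0.7267^4·0.6870^0 = +0.278819
d^2_{-2,-2}(1.5147) = +0.278819
|D^2_{-2,-2}|² = |d^2_{-2,-2}(β)|² = (+0.278819)² = 0.077740 (the z-rotation phases have unit modulus)

P=0.0777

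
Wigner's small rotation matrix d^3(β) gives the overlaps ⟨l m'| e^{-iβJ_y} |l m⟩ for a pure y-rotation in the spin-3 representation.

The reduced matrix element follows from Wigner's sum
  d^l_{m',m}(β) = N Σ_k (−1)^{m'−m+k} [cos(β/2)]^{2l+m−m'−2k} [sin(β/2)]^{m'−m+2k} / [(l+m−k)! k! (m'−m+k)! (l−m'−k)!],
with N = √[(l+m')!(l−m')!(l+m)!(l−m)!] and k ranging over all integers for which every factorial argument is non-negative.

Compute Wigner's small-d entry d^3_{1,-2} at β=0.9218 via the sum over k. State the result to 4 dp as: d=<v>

d^3_{1,-2}(β=0.9218) via Wigner's sum:
With c≡cos(β/2)=0.895653 and s≡sin(β/2)=0.444754, N=[24·2·1·120]^{1/2}=75.894664
k∈{0,1} keeps every argument non-negative
  k=0: (−1)^3·75.8947/(12)·0.8957^3·0.4448^3 = -0.399769
  k=1: (−1)^4·75.8947/(24)·0.8957^1·0.4448^5 = +0.049288
d^3_{1,-2}(0.9218) = -0.399769 +0.049288 = -0.350481

d=-0.3505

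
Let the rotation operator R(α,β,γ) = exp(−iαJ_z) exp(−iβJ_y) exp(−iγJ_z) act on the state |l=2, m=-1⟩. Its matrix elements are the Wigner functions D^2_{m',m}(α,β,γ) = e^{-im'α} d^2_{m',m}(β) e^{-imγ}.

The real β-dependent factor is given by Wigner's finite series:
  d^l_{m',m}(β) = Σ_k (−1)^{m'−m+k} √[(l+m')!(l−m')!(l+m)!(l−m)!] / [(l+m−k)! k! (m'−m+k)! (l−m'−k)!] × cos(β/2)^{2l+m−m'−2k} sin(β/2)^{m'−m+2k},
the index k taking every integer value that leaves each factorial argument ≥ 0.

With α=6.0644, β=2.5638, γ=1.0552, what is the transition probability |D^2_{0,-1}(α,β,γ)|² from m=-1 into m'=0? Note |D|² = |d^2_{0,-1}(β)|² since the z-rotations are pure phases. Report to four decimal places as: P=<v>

First d^2_{0,-1}(β=2.5638), then the phase factors e^{-i(0)α} and e^{-i(-1)γ}:
Half-angle: c=0.284894, s=0.958559. N=√(2·2·1·6)=4.898979
k: max(0,(-1)−(0))=0 … min(2+(-1),2−(0))=1
  k=0: (−1)^1·4.8990/(2)·0.2849^3·0.9586^1 = -0.054293
  k=1: (−1)^2·4.8990/(2)·0.2849^1·0.9586^3 = +0.614633
d^2_{0,-1}(2.5638) = -0.054293 +0.614633 = +0.560340
|D^2_{0,-1}|² = |d^2_{0,-1}(β)|² = (+0.560340)² = 0.313981 (the z-rotation phases have unit modulus)

P=0.3140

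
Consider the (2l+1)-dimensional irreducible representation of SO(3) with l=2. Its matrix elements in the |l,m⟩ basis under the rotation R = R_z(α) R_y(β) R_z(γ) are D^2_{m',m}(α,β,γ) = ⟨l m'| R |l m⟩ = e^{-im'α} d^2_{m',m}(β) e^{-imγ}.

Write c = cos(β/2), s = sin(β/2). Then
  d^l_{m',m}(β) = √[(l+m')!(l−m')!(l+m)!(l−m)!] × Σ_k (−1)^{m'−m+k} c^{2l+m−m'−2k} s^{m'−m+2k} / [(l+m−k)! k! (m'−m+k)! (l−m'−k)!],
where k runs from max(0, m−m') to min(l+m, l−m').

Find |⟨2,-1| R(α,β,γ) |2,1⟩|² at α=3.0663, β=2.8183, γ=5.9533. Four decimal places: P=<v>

P=0.7624

Split into d^2_{-1,1}(β=2.8183) × two z-phases.
c=cos(2.8183/2)=0.160943, s=sin(2.8183/2)=0.986964; N=√[1·6·6·1]=6.000000
k∈{2,3} keeps every argument non-negative
  k=2: (−1)^0·6.0000/(2)·0.1609^2·0.9870^2 = +0.075695
  k=3: (−1)^1·6.0000/(6)·0.1609^0·0.9870^4 = -0.948865
d^2_{-1,1}(2.8183) = +0.075695 -0.948865 = -0.873170
|D^2_{-1,1}|² = |d^2_{-1,1}(β)|² = (-0.873170)² = 0.762426 (the z-rotation phases have unit modulus)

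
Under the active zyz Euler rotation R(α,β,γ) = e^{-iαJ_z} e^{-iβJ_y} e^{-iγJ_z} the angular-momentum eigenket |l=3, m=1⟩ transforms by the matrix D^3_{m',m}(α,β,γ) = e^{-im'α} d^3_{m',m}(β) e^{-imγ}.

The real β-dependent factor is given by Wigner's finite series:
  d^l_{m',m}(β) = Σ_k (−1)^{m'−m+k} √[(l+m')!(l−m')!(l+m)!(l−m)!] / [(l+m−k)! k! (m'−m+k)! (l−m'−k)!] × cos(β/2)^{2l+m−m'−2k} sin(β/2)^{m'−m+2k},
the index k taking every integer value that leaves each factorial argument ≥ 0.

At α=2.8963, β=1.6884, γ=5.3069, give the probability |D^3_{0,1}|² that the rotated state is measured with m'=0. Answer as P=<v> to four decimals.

D^3_{0,1}(2.8963,1.6884,5.3069) = e^{-i·0·2.8963}·d^3_{0,1}(1.6884)·e^{-i·1·5.3069}. Compute d first:
With c≡cos(β/2)=0.664329 and s≡sin(β/2)=0.747440, N=[6·6·24·2]^{1/2}=41.569219
k: max(0,(1)−(0))=1 … min(3+(1),3−(0))=3
  k=1: (−1)^0·41.5692/(12)·0.6643^5·0.7474^1 = +0.335031
  k=2: (−1)^1·41.5692/(4)·0.6643^3·0.7474^3 = -1.272305
  k=3: (−1)^2·41.5692/(12)·0.6643^1·0.7474^5 = +0.536853
d^3_{0,1}(1.6884) = +0.335031 -1.272305 +0.536853 = -0.400421
|D^3_{0,1}|² = |d^3_{0,1}(β)|² = (-0.400421)² = 0.160337 (the z-rotation phases have unit modulus)

P=0.1603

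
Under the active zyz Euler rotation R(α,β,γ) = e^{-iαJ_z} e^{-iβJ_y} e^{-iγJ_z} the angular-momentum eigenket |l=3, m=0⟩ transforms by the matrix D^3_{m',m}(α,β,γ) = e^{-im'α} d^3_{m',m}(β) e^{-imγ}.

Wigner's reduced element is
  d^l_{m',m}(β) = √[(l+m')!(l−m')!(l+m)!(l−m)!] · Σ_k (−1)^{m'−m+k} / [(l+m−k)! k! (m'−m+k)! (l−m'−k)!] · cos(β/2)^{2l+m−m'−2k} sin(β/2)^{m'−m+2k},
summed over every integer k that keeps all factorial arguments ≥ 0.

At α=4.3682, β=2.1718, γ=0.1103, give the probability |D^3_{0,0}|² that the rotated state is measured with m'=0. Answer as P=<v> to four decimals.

Split into d^3_{0,0}(β=2.1718) × two z-phases.
Half-angle: c=0.466117, s=0.884723. N=√(6·6·6·6)=36.000000
k∈{0,1,2,3} keeps every argument non-negative
  k=0: (−1)^0·36.0000/(36)·0.4661^6·0.8847^0 = +0.010256
  k=1: (−1)^1·36.0000/(4)·0.4661^4·0.8847^2 = -0.332534
  k=2: (−1)^2·36.0000/(4)·0.4661^2·0.8847^4 = +1.198013
  k=3: (−1)^3·36.0000/(36)·0.4661^0·0.8847^6 = -0.479562
d^3_{0,0}(2.1718) = +0.010256 -0.332534 +1.198013 -0.479562 = +0.396173
|D^3_{0,0}|² = |d^3_{0,0}(β)|² = (+0.396173)² = 0.156953 (the z-rotation phases have unit modulus)

P=0.1570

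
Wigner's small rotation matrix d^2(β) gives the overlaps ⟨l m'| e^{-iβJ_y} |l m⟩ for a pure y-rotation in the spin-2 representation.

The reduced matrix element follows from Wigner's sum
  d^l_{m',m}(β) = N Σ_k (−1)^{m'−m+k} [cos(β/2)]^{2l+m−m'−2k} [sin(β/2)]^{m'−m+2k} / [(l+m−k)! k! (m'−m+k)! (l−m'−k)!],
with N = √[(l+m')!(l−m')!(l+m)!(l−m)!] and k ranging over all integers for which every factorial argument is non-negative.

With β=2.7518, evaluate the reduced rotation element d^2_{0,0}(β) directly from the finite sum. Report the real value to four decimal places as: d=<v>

d=0.7834

d^2_{0,0}(β=2.7518) via Wigner's sum:
Half-angle: c=0.193665, s=0.981068. N=√(2·2·2·2)=4.000000
Admissible k: 0..2 (factorial args all ≥0)
  k=0: (−1)^0·4.0000/(4)·0.1937^4·0.9811^0 = +0.001407
  k=1: (−1)^1·4.0000/(1)·0.1937^2·0.9811^2 = -0.144397
  k=2: (−1)^2·4.0000/(4)·0.1937^0·0.9811^4 = +0.926395
d^2_{0,0}(2.7518) = +0.001407 -0.144397 +0.926395 = +0.783404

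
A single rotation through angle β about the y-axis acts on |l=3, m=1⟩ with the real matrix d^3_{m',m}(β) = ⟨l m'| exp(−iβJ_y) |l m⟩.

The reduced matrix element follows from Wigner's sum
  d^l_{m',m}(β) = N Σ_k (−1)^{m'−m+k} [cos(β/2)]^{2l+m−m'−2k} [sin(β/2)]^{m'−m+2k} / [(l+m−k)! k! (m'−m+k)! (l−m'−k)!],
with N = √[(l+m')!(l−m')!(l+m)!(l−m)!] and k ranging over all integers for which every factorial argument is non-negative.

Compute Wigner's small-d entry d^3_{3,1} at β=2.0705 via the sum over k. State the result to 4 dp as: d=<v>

d^3_{3,1}(β=2.0705) via Wigner's sum:
Half-angle: c=0.510311, s=0.859990. N=√(720·1·24·2)=185.903201
The bounds max(0,m−m')=0 and min(l+m,l−m')=0 give 1 term
  k=0: (−1)^2·185.9032/(48)·0.5103^4·0.8600^2 = +0.194255
d^3_{3,1}(2.0705) = +0.194255

d=0.1943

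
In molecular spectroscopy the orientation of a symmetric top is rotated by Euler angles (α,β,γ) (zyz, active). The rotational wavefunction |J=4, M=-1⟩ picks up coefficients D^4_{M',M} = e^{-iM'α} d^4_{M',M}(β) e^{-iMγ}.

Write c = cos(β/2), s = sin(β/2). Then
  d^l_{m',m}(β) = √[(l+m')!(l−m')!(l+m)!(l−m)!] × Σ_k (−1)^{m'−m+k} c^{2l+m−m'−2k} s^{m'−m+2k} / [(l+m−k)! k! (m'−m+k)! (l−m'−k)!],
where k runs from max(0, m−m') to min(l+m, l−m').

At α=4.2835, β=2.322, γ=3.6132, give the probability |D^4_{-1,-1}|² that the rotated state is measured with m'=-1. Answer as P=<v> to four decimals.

P=0.2115

First d^4_{-1,-1}(β=2.322), then the phase factors e^{-i(-1)α} and e^{-i(-1)γ}:
With c≡cos(β/2)=0.398423 and s≡sin(β/2)=0.917202, N=[6·120·6·120]^{1/2}=720.000000
k∈{0,1,2,3} keeps every argument non-negative
  k=0: (−1)^0·720.0000/(720)·0.3984^8·0.9172^0 = +0.000635
  k=1: (−1)^1·720.0000/(48)·0.3984^6·0.9172^2 = -0.050476
  k=2: (−1)^2·720.0000/(24)·0.3984^4·0.9172^4 = +0.535004
  k=3: (−1)^3·720.0000/(72)·0.3984^2·0.9172^6 = -0.945100
d^4_{-1,-1}(2.322) = +0.000635 -0.050476 +0.535004 -0.945100 = -0.459937
|D^4_{-1,-1}|² = |d^4_{-1,-1}(β)|² = (-0.459937)² = 0.211542 (the z-rotation phases have unit modulus)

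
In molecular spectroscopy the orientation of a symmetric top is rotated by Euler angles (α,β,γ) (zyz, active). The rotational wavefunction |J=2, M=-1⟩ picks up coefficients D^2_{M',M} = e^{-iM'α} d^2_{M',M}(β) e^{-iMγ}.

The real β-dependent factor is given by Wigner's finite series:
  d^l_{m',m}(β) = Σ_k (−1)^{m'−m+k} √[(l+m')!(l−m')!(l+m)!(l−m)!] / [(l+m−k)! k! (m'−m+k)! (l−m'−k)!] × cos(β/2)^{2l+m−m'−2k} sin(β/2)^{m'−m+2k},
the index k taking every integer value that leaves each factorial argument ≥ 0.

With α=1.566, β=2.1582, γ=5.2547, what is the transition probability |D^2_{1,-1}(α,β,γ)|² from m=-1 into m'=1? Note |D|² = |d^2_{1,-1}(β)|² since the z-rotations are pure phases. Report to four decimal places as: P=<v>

P=0.0071

D^2_{1,-1}(1.566,2.1582,5.2547) = e^{-i·1·1.566}·d^2_{1,-1}(2.1582)·e^{-i·-1·5.2547}. Compute d first:
Half-angle: c=0.472122, s=0.881533. N=√(6·1·1·6)=6.000000
k∈{0,1} keeps every argument non-negative
  k=0: (−1)^2·6.0000/(2)·0.4721^2·0.8815^2 = +0.519645
  k=1: (−1)^3·6.0000/(6)·0.4721^0·0.8815^4 = -0.603886
d^2_{1,-1}(2.1582) = +0.519645 -0.603886 = -0.084240
|D^2_{1,-1}|² = |d^2_{1,-1}(β)|² = (-0.084240)² = 0.007096 (the z-rotation phases have unit modulus)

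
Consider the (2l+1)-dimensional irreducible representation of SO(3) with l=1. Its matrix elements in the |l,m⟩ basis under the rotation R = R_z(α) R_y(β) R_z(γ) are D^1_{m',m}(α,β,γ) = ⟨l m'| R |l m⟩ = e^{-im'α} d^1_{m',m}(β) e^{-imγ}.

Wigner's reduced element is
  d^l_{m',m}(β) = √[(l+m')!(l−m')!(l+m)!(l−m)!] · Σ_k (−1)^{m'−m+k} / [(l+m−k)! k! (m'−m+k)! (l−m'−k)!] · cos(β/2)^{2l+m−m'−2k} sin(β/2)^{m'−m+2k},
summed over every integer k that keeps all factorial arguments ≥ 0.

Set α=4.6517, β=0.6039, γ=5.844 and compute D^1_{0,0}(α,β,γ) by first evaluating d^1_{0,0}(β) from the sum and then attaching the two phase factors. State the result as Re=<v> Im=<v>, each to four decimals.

D^1_{0,0}(4.6517,0.6039,5.844) = e^{-i·0·4.6517}·d^1_{0,0}(0.6039)·e^{-i·0·5.844}. Compute d first:
c=cos(0.6039/2)=0.954758, s=sin(0.6039/2)=0.297383; N=√[1·1·1·1]=1.000000
k: max(0,(0)−(0))=0 … min(1+(0),1−(0))=1
  k=0: (−1)^0·1.0000/(1)·0.9548^2·0.2974^0 = +0.911564
  k=1: (−1)^1·1.0000/(1)·0.9548^0·0.2974^2 = -0.088436
d^1_{0,0}(0.6039) = +0.911564 -0.088436 = +0.823127
Attach z-rotation phases: D = e^{-i(0)(4.6517)}·(+0.823127)·e^{-i(0)(5.844)} = +0.823127+0.000000i

Re=0.8231 Im=0.0000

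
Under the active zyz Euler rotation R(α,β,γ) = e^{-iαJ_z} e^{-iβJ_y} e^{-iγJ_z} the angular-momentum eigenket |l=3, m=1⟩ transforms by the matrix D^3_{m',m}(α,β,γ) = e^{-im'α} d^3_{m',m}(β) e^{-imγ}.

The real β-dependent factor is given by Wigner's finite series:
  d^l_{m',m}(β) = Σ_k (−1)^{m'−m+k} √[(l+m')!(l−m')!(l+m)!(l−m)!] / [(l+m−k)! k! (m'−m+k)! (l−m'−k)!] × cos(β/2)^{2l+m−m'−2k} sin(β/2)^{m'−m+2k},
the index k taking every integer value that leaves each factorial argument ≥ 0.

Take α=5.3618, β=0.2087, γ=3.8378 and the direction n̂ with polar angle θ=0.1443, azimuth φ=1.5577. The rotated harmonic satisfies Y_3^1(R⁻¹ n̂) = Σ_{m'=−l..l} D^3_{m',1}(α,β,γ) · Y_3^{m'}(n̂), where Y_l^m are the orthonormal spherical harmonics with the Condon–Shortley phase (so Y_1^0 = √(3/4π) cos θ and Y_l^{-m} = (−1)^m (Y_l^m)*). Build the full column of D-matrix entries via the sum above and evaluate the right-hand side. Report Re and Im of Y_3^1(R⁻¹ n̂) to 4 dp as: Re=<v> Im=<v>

Re=-0.2078 Im=0.3026

Need the full column D^3_{m',1} for m'=−3..3 at α=5.3618, β=0.2087, γ=3.8378.
cos(β/2)=0.994560, sin(β/2)=0.104161
d^3_{-3,1}: single k=4 term ⇒ +0.000451;  D = +0.000428-0.000141i
d^3_{-2,1}: k∈[3..4] ⇒ +0.007031 -0.000039 = +0.006993;  D = +0.005761+0.003963i
d^3_{-1,1}: k∈[2..4] ⇒ +0.063692 -0.000931 +0.000001 = +0.062762;  D = +0.002936+0.062693i
d^3_{0,1}: k∈[1..3] ⇒ +0.351116 -0.011554 +0.000042 = +0.339605;  D = -0.260572+0.217793i
d^3_{1,1}: k∈[0..2] ⇒ +0.967803 -0.084923 +0.000699 = +0.883580;  D = -0.861273-0.197286i
d^3_{2,1}: k∈[0..1] ⇒ -0.320524 +0.007031 = -0.313492;  D = +0.129040+0.285703i
d^3_{3,1}: single k=0 term ⇒ +0.041113;  D = +0.019608-0.036136i
Y_3^{m'}(θ=0.1443,φ=1.5577) and Σ D·Y over m':
  (+0.0004-0.0001i)·(-0.0000+0.0012i)  (+0.0058+0.0040i)·(-0.0209-0.0005i)  (+0.0029+0.0627i)·(+0.0024-0.1811i)  (-0.2606+0.2178i)·(+0.7004+0.0000i)  (-0.8613-0.1973i)·(-0.0024-0.1811i)  (+0.1290+0.2857i)·(-0.0209+0.0005i)  (+0.0196-0.0361i)·(+0.0000+0.0012i)
Y_3^1(R⁻¹ n̂) = -0.207756+0.302617i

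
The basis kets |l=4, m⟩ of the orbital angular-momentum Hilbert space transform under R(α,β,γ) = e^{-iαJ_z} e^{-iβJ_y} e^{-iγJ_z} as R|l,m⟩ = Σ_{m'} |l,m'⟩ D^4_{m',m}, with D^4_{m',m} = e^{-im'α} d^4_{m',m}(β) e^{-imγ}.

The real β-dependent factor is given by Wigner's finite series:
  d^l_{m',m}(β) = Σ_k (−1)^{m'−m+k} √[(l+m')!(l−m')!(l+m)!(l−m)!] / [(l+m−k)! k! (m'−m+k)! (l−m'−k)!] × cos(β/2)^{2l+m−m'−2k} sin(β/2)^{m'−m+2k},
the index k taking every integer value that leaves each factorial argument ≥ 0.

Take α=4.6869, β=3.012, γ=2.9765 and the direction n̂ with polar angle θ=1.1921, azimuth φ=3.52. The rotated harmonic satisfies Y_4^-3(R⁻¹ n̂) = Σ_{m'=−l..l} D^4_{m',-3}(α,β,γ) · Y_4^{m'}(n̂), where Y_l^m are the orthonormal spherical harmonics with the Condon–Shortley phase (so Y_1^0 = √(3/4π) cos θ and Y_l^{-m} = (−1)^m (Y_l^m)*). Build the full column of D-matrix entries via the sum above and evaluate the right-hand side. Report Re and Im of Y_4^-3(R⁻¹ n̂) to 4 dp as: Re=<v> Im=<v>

Need the full column D^4_{m',-3} for m'=−4..4 at α=4.6869, β=3.012, γ=2.9765.
cos(β/2)=0.064751, sin(β/2)=0.997901
d^4_{-4,-3}: single k=1 term ⇒ +0.000000;  D = -0.000000+0.000000i
d^4_{-3,-3}: k∈[0..1] ⇒ +0.000000 -0.000001 = -0.000001;  D = +0.000000+0.000000i
d^4_{-2,-3}: k∈[0..1] ⇒ -0.000000 +0.000013 = +0.000013;  D = +0.000011-0.000007i
d^4_{-1,-3}: k∈[0..1] ⇒ +0.000001 -0.000231 = -0.000230;  D = -0.000114-0.000200i
d^4_{0,-3}: k∈[0..1] ⇒ -0.000013 +0.003179 = +0.003165;  D = -0.002785+0.001504i
d^4_{1,-3}: k∈[0..1] ⇒ +0.000231 -0.032862 = -0.032631;  D = +0.014772+0.029096i
d^4_{2,-3}: k∈[0..1] ⇒ -0.003016 +0.238739 = +0.235724;  D = +0.212838-0.101320i
d^4_{3,-3}: k∈[0..1] ⇒ +0.028981 -0.983334 = -0.954353;  D = -0.388111-0.871871i
d^4_{4,-3}: single k=0 term ⇒ -0.180470;  D = +0.166689-0.069167i
Y_4^{m'}(θ=1.1921,φ=3.52) and Σ D·Y over m':
  (-0.0000+0.0000i)·(+0.0188-0.3293i)  (+0.0000+0.0000i)·(-0.1566+0.3365i)  (+0.0000-0.0000i)·(-0.0091+0.0086i)  (-0.0001-0.0002i)·(+0.3086-0.1227i)  (-0.0028+0.0015i)·(-0.0472+0.0000i)  (+0.0148+0.0291i)·(-0.3086-0.1227i)  (+0.2128-0.1013i)·(-0.0091-0.0086i)  (-0.3881-0.8719i)·(+0.1566+0.3365i)  (+0.1667-0.0692i)·(+0.0188+0.3293i)
Y_4^-3(R⁻¹ n̂) = +0.254833-0.225394i

Re=0.2548 Im=-0.2254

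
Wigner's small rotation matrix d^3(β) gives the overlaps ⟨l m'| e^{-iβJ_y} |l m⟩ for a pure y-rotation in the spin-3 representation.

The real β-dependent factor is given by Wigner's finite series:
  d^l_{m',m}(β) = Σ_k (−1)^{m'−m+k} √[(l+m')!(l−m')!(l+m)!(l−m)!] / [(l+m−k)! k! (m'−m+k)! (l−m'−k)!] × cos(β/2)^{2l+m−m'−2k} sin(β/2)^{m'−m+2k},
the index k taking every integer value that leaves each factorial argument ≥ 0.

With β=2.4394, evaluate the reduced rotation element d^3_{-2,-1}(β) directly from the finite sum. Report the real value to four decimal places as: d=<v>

d^3_{-2,-1}(β=2.4394) via Wigner's sum:
c=cos(2.4394/2)=0.343927, s=sin(2.4394/2)=0.938996; N=√[1·120·2·24]=75.894664
k: max(0,(-1)−(-2))=1 … min(3+(-1),3−(-2))=2
  k=1: (−1)^0·75.8947/(24)·0.3439^5·0.9390^1 = +0.014289
  k=2: (−1)^1·75.8947/(12)·0.3439^3·0.9390^3 = -0.213021
d^3_{-2,-1}(2.4394) = +0.014289 -0.213021 = -0.198732

d=-0.1987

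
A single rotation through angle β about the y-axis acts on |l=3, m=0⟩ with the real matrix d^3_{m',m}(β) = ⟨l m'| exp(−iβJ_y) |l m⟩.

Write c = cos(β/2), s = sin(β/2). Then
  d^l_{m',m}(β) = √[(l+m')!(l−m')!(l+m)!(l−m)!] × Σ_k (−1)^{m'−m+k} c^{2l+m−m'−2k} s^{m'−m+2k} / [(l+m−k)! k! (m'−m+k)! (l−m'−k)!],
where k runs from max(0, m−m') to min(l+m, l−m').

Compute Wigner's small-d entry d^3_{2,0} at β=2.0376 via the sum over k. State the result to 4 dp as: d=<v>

d=-0.4914

d^3_{2,0}(β=2.0376) via Wigner's sum:
With c≡cos(β/2)=0.524388 and s≡sin(β/2)=0.851479, N=[120·1·6·6]^{1/2}=65.726707
The bounds max(0,m−m')=0 and min(l+m,l−m')=1 give 2 terms
  k=0: (−1)^2·65.7267/(12)·0.5244^4·0.8515^2 = +0.300276
  k=1: (−1)^3·65.7267/(12)·0.5244^2·0.8515^4 = -0.791704
d^3_{2,0}(2.0376) = +0.300276 -0.791704 = -0.491428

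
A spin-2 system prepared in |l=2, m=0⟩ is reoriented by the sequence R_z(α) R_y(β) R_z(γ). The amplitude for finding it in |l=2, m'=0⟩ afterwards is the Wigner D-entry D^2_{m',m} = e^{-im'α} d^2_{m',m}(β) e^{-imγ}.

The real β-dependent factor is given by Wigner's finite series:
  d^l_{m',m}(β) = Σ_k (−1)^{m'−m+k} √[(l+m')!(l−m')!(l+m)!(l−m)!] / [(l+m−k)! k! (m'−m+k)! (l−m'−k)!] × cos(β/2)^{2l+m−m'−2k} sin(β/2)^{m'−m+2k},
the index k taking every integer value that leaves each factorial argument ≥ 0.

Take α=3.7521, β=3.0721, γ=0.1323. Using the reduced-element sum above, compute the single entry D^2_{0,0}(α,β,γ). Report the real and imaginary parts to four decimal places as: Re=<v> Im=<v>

Re=0.9928 Im=0.0000

D^2_{0,0}(3.7521,3.0721,0.1323) = e^{-i·0·3.7521}·d^2_{0,0}(3.0721)·e^{-i·0·0.1323}. Compute d first:
With c≡cos(β/2)=0.034739 and s≡sin(β/2)=0.999396, N=[2·2·2·2]^{1/2}=4.000000
The bounds max(0,m−m')=0 and min(l+m,l−m')=2 give 3 terms
  k=0: (−1)^0·4.0000/(4)·0.0347^4·0.9994^0 = +0.000001
  k=1: (−1)^1·4.0000/(1)·0.0347^2·0.9994^2 = -0.004821
  k=2: (−1)^2·4.0000/(4)·0.0347^0·0.9994^4 = +0.997588
d^2_{0,0}(3.0721) = +0.000001 -0.004821 +0.997588 = +0.992768
Phases: e^{-i·(0)·3.7521}=+1.000000+0.000000i, e^{-i·(0)·0.1323}=+1.000000+0.000000i ⇒ D=+0.992768+0.000000i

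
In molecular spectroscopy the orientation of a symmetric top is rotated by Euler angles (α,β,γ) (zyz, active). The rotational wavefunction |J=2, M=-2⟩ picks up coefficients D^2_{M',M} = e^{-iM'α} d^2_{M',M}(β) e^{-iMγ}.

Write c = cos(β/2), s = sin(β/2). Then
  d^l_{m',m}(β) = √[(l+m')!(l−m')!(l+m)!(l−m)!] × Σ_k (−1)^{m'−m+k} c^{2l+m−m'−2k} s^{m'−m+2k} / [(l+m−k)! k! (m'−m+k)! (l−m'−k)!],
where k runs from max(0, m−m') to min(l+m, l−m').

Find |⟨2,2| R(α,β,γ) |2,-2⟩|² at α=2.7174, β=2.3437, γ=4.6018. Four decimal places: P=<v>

First d^2_{2,-2}(β=2.3437), then the phase factors e^{-i(2)α} and e^{-i(-2)γ}:
With c≡cos(β/2)=0.388448 and s≡sin(β/2)=0.921471, N=[24·1·1·24]^{1/2}=24.000000
k: max(0,(-2)−(2))=0 … min(2+(-2),2−(2))=0
  k=0: (−1)^4·24.0000/(24)·0.3884^0·0.9215^4 = +0.720985
d^2_{2,-2}(2.3437) = +0.720985
|D^2_{2,-2}|² = |d^2_{2,-2}(β)|² = (+0.720985)² = 0.519820 (the z-rotation phases have unit modulus)

P=0.5198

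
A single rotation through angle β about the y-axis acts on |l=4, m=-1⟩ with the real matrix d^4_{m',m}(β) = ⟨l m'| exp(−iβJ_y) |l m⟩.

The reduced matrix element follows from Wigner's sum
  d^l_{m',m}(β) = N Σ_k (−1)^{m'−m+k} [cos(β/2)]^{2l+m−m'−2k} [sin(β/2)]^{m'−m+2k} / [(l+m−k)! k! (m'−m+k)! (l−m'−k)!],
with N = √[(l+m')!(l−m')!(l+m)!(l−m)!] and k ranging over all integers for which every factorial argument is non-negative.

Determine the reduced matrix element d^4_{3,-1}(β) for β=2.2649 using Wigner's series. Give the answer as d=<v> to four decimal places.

d=-0.4994

d^4_{3,-1}(β=2.2649) via Wigner's sum:
c=cos(2.2649/2)=0.424443, s=sin(2.2649/2)=0.905455; N=√[5040·1·6·120]=1904.940944
k∈{0,1} keeps every argument non-negative
  k=0: (−1)^4·1904.9409/(144)·0.4244^4·0.9055^4 = +0.288577
  k=1: (−1)^5·1904.9409/(240)·0.4244^2·0.9055^6 = -0.787969
d^4_{3,-1}(2.2649) = +0.288577 -0.787969 = -0.499391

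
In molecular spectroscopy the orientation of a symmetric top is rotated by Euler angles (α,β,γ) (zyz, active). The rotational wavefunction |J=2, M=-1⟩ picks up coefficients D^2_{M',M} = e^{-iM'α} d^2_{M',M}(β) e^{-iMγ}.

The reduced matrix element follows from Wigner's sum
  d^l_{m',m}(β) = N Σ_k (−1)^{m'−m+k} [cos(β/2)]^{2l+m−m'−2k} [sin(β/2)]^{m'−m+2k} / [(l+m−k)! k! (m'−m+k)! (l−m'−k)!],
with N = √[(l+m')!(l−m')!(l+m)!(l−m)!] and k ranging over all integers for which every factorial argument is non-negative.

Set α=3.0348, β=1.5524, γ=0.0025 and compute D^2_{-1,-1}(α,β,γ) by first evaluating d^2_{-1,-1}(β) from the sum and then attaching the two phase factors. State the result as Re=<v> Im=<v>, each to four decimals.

D^2_{-1,-1}(3.0348,1.5524,0.0025) = e^{-i·-1·3.0348}·d^2_{-1,-1}(1.5524)·e^{-i·-1·0.0025}. Compute d first:
c=cos(1.5524/2)=0.713581, s=sin(1.5524/2)=0.700573; N=√[1·6·1·6]=6.000000
The bounds max(0,m−m')=0 and min(l+m,l−m')=1 give 2 terms
  k=0: (−1)^0·6.0000/(6)·0.7136^4·0.7006^0 = +0.259282
  k=1: (−1)^1·6.0000/(2)·0.7136^2·0.7006^2 = -0.749746
d^2_{-1,-1}(1.5524) = +0.259282 -0.749746 = -0.490464
Attach z-rotation phases: D = e^{-i(-1)(3.0348)}·(-0.490464)·e^{-i(-1)(0.0025)} = +0.487799-0.051059i

Re=0.4878 Im=-0.0511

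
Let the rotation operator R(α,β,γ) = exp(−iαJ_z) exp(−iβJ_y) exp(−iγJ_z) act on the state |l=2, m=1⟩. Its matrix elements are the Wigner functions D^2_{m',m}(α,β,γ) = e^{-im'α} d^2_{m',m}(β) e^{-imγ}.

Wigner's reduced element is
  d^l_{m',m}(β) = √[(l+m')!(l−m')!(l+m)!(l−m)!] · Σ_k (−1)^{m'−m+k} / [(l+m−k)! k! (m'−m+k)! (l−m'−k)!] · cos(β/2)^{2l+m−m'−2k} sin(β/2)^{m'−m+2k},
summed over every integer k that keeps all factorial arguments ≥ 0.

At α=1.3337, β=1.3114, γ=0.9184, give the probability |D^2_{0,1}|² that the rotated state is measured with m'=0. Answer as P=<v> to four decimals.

Split into d^2_{0,1}(β=1.3114) × two z-phases.
With c≡cos(β/2)=0.792621 and s≡sin(β/2)=0.609714, N=[2·2·6·1]^{1/2}=4.898979
k∈{1,2} keeps every argument non-negative
  k=1: (−1)^0·4.8990/(2)·0.7926^3·0.6097^1 = +0.743702
  k=2: (−1)^1·4.8990/(2)·0.7926^1·0.6097^3 = -0.440069
d^2_{0,1}(1.3114) = +0.743702 -0.440069 = +0.303634
|D^2_{0,1}|² = |d^2_{0,1}(β)|² = (+0.303634)² = 0.092194 (the z-rotation phases have unit modulus)

P=0.0922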